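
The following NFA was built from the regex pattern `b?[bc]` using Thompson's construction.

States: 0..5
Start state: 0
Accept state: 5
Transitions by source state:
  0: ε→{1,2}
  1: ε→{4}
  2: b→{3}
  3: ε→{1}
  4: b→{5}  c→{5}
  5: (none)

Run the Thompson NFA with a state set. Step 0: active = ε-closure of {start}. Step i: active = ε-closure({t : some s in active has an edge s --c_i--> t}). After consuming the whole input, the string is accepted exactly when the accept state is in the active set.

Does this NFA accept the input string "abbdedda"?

Answer: REJECT

Derivation:
start: ε-closure({0}) = {0,1,2,4}
'a' @ 1: {}  — state set empty
rest 'bbdedda' ignored (set empty)
end set {} — state 5 not in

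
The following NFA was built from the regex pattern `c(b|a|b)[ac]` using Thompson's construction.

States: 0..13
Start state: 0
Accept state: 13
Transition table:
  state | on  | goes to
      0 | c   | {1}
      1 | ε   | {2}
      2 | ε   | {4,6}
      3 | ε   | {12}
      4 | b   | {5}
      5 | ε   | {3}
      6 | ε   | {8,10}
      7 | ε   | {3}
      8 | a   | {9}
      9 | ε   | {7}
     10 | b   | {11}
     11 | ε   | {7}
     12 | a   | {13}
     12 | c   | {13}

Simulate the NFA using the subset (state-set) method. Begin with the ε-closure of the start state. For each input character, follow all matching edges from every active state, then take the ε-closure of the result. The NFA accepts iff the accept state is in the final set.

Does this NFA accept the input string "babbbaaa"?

initial (ε-close {0}): {0}
'b' @ 1: {}  — no active states
rest 'abbbaaa' ignored (set empty)
end set {} — state 13 not in

Answer: REJECT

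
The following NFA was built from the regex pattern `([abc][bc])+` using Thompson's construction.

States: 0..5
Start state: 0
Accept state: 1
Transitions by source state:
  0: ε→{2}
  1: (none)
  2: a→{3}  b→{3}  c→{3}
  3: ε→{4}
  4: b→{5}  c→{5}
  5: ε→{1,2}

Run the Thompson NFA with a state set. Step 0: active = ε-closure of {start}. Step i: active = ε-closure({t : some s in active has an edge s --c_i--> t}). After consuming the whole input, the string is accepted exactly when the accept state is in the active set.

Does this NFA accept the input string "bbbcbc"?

initial (ε-close {0}): {0,2}
'b' @ 1: {3,4}
'b' @ 2: {1,2,5}  [accepting]
'b' @ 3: {3,4}
'c' @ 4: {1,2,5}  [accepting]
'b' @ 5: {3,4}
'c' @ 6: {1,2,5}  [accepting]
final: {1,2,5}; accept 1 in set

Answer: ACCEPT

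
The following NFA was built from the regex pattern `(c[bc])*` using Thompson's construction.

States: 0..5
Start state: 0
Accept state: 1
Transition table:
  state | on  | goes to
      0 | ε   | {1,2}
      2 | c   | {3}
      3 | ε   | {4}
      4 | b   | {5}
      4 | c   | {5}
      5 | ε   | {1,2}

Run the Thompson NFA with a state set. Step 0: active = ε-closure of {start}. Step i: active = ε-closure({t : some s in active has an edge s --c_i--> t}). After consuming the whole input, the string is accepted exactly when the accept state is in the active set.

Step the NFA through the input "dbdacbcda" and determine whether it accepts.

S₀ = ε-closure({0}) = {0,1,2}
'd' @ 1: {}  — no active states
rest 'bdacbcda' ignored (set empty)
end set {} — state 1 not in

Answer: REJECT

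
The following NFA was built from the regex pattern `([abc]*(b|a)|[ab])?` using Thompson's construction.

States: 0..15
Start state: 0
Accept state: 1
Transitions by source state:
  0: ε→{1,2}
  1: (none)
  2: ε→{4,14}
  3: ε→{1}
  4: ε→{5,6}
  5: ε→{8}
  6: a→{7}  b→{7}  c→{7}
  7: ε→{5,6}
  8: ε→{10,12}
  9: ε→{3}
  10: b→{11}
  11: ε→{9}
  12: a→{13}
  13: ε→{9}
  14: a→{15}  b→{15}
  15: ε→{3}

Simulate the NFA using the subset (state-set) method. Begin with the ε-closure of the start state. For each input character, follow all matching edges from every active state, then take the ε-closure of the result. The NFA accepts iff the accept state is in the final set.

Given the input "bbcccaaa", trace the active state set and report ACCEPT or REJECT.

S₀ = ε-closure({0}) = {0,1,2,4,5,6,8,10,12,14}
'b' @ 1: {1,3,5,6,7,8,9,10,11,12,15}  ✓accept
'b' @ 2: {1,3,5,6,7,8,9,10,11,12}  ✓accept
'c' @ 3: {5,6,7,8,10,12}
'c' @ 4: {5,6,7,8,10,12}
'c' @ 5: {5,6,7,8,10,12}
'a' @ 6: {1,3,5,6,7,8,9,10,12,13}  ✓accept
'a' @ 7: {1,3,5,6,7,8,9,10,12,13}  ✓accept
'a' @ 8: {1,3,5,6,7,8,9,10,12,13}  ✓accept
final: {1,3,5,6,7,8,9,10,12,13}; accept 1 in set

Answer: ACCEPT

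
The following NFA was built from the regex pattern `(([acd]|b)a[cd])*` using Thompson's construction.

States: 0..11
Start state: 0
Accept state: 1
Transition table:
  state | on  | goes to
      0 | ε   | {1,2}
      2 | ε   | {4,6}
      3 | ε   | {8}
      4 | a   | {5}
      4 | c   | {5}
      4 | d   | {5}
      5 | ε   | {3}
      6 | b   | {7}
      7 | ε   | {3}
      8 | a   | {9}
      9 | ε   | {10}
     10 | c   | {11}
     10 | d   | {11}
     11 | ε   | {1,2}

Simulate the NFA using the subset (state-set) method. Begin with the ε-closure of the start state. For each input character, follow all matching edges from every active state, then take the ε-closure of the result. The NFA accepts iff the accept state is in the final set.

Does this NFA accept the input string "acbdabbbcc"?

start: ε-closure({0}) = {0,1,2,4,6}
'a' @ 1: {3,5,8}
'c' @ 2: {}  — no active states
rest 'bdabbbcc' ignored (set empty)
final: {}; accept 1 not in set

Answer: REJECT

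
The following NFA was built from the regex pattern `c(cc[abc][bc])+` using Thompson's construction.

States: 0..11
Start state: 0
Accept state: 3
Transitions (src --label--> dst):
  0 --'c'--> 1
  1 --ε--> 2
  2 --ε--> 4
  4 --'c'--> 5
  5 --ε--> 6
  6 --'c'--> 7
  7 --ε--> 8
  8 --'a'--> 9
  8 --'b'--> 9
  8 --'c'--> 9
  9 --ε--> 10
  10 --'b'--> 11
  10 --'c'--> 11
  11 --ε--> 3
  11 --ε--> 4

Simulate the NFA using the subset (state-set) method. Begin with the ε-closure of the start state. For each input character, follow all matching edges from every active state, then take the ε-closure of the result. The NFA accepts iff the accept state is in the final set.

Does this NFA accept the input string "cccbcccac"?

Answer: ACCEPT

Trace:
start: ε-closure({0}) = {0}
'c' @ 1: {1,2,4}
'c' @ 2: {5,6}
'c' @ 3: {7,8}
'b' @ 4: {9,10}
'c' @ 5: {3,4,11}  (accept∈set)
'c' @ 6: {5,6}
'c' @ 7: {7,8}
'a' @ 8: {9,10}
'c' @ 9: {3,4,11}  (accept∈set)
end set {3,4,11} — state 3 in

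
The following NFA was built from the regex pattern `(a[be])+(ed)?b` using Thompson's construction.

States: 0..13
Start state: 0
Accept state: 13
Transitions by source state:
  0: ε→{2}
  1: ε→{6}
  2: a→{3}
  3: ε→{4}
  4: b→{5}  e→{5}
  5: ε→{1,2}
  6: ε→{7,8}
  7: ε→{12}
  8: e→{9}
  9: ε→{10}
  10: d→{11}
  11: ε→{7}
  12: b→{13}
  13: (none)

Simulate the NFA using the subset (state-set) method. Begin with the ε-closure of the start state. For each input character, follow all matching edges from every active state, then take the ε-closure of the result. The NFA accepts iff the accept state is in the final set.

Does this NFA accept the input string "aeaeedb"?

Answer: ACCEPT

Trace:
S₀ = ε-closure({0}) = {0,2}
'a' @ 1: {3,4}
'e' @ 2: {1,2,5,6,7,8,12}
'a' @ 3: {3,4}
'e' @ 4: {1,2,5,6,7,8,12}
'e' @ 5: {9,10}
'd' @ 6: {7,11,12}
'b' @ 7: {13}  ✓accept
end set {13} — state 13 in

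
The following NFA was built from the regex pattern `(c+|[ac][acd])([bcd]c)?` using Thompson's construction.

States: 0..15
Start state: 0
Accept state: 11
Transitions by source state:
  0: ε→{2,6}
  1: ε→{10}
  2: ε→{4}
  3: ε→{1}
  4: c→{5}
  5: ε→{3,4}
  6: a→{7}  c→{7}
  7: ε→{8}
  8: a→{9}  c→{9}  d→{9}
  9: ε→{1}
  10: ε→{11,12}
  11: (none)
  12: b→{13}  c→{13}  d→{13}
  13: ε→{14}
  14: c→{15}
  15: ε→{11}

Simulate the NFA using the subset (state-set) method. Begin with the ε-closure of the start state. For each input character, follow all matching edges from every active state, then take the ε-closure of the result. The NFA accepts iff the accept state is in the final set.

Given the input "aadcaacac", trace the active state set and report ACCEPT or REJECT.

Answer: REJECT

Steps:
S₀ = ε-closure({0}) = {0,2,4,6}
'a' @ 1: {7,8}
'a' @ 2: {1,9,10,11,12}  ✓accept
'd' @ 3: {13,14}
'c' @ 4: {11,15}  ✓accept
'a' @ 5: {}  — no active states
rest 'acac' ignored (set empty)
end set {} — state 11 not in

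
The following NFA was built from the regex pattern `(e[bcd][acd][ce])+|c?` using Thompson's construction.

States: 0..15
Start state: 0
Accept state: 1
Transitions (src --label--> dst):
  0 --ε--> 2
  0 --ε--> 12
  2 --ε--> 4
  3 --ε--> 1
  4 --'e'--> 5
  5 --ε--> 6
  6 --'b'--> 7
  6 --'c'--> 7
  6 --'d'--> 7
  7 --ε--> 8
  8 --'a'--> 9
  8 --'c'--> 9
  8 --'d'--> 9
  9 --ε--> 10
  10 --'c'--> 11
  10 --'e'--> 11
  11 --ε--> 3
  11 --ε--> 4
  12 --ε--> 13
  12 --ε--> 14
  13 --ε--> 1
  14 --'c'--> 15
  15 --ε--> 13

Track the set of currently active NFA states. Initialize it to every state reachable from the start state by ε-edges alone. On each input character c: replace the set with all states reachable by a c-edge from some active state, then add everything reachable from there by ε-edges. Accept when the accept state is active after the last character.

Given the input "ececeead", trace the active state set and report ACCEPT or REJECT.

S₀ = ε-closure({0}) = {0,1,2,4,12,13,14}
'e' @ 1: {5,6}
'c' @ 2: {7,8}
'e' @ 3: {}  — dead — no transitions
rest 'ceead' ignored (set empty)
final: {}; accept 1 not in set

Answer: REJECT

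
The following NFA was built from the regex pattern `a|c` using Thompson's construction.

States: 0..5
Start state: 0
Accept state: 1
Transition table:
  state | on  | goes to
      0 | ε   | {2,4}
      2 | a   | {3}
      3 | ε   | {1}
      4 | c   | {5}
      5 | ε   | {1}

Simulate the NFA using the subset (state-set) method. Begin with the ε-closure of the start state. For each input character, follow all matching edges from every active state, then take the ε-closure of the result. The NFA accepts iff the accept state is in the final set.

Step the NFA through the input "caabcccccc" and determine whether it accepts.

start: ε-closure({0}) = {0,2,4}
'c' @ 1: {1,5}  (accept∈set)
'a' @ 2: {}  — dead — no transitions
rest 'abcccccc' ignored (set empty)
end set {} — state 1 not in

Answer: REJECT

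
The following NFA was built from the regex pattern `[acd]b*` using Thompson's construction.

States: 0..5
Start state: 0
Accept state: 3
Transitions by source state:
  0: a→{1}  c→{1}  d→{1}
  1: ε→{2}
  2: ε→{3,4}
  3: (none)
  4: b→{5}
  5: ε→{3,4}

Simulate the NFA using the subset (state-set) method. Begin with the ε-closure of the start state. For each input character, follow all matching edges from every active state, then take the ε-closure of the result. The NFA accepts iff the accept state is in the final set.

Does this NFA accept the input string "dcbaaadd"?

Answer: REJECT

Derivation:
initial (ε-close {0}): {0}
'd' @ 1: {1,2,3,4}  (accept∈set)
'c' @ 2: {}  — state set empty
rest 'baaadd' ignored (set empty)
after full input: {}  (accept=3 not in)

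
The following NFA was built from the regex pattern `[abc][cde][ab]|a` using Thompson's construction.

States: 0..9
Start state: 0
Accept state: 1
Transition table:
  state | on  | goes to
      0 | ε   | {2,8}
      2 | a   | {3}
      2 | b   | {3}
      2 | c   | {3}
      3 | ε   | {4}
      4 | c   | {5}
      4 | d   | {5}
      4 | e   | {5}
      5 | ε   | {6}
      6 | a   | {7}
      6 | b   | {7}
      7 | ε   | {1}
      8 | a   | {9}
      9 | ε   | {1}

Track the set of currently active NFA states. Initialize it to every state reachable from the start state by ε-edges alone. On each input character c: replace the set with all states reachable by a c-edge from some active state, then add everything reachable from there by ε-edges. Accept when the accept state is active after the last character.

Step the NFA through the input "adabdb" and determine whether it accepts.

initial (ε-close {0}): {0,2,8}
'a' @ 1: {1,3,4,9}  (accept∈set)
'd' @ 2: {5,6}
'a' @ 3: {1,7}  (accept∈set)
'b' @ 4: {}  — dead — no transitions
rest 'db' ignored (set empty)
end set {} — state 1 not in

Answer: REJECT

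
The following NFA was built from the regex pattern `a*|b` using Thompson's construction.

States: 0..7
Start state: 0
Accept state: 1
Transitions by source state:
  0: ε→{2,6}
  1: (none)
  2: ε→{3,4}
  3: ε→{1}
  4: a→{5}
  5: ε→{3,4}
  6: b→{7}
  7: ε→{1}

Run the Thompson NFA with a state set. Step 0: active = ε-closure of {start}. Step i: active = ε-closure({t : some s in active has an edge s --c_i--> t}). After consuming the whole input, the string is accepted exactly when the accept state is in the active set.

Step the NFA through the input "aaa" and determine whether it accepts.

start: ε-closure({0}) = {0,1,2,3,4,6}
'a' @ 1: {1,3,4,5}  (accept∈set)
'a' @ 2: {1,3,4,5}  (accept∈set)
'a' @ 3: {1,3,4,5}  (accept∈set)
after full input: {1,3,4,5}  (accept=1 in)

Answer: ACCEPT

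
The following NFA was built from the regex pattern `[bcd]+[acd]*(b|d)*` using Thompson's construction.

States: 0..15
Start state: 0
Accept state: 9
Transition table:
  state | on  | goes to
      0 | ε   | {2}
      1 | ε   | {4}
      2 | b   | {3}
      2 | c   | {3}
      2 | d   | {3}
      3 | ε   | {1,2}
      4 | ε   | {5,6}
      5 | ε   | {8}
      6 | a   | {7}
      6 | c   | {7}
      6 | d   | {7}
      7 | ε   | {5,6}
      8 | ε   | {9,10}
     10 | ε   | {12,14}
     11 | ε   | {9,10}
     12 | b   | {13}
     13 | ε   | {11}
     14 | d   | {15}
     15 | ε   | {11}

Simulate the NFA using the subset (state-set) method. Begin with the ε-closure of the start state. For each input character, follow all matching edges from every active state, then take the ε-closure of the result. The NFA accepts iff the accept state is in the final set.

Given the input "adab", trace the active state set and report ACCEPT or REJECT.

Answer: REJECT

Steps:
initial (ε-close {0}): {0,2}
'a' @ 1: {}  — state set empty
rest 'dab' ignored (set empty)
end set {} — state 9 not in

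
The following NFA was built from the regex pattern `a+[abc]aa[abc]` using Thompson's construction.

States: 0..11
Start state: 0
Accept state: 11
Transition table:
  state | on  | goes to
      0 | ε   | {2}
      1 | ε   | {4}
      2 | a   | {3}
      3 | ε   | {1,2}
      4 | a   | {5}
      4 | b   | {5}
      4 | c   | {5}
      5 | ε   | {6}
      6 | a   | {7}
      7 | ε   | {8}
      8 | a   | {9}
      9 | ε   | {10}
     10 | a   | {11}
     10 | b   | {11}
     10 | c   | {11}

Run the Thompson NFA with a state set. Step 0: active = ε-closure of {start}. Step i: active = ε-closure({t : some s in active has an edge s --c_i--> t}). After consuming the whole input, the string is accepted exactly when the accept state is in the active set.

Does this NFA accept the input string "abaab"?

S₀ = ε-closure({0}) = {0,2}
'a' @ 1: {1,2,3,4}
'b' @ 2: {5,6}
'a' @ 3: {7,8}
'a' @ 4: {9,10}
'b' @ 5: {11}  [accepting]
end set {11} — state 11 in

Answer: ACCEPT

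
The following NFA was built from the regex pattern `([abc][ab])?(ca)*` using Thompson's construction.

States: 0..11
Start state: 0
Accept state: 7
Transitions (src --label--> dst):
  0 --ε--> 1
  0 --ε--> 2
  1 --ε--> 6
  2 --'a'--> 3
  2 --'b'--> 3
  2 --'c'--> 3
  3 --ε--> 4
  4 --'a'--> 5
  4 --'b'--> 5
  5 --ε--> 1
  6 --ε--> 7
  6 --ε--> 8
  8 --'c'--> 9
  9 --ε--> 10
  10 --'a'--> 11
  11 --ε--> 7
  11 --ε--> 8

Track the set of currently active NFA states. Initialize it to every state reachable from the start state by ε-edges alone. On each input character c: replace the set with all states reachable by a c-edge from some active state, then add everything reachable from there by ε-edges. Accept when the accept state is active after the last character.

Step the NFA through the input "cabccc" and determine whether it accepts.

S₀ = ε-closure({0}) = {0,1,2,6,7,8}
'c' @ 1: {3,4,9,10}
'a' @ 2: {1,5,6,7,8,11}  ✓accept
'b' @ 3: {}  — dead — no transitions
rest 'ccc' ignored (set empty)
final: {}; accept 7 not in set

Answer: REJECT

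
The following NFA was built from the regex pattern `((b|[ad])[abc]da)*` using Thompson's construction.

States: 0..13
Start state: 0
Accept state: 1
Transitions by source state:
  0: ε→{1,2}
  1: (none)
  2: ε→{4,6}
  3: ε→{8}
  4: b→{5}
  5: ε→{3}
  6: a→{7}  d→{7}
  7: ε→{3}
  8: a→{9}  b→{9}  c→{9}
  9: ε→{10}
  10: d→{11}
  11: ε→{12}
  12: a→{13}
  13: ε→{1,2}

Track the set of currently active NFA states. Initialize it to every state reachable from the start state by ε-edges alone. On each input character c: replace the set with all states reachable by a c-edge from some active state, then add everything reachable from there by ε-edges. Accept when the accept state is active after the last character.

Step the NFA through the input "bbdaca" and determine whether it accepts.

S₀ = ε-closure({0}) = {0,1,2,4,6}
'b' @ 1: {3,5,8}
'b' @ 2: {9,10}
'd' @ 3: {11,12}
'a' @ 4: {1,2,4,6,13}  (accept∈set)
'c' @ 5: {}  — state set empty
rest 'a' ignored (set empty)
final: {}; accept 1 not in set

Answer: REJECT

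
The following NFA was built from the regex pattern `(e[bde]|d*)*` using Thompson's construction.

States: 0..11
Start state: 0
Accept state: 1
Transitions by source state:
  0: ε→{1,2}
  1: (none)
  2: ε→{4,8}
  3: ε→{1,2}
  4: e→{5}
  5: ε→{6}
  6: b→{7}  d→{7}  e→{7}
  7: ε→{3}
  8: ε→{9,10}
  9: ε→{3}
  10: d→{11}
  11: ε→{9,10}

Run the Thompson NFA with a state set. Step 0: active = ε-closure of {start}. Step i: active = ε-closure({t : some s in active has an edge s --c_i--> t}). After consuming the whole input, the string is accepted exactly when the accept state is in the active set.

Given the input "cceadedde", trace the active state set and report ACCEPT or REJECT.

Answer: REJECT

Derivation:
start: ε-closure({0}) = {0,1,2,3,4,8,9,10}
'c' @ 1: {}  — dead — no transitions
rest 'ceadedde' ignored (set empty)
final: {}; accept 1 not in set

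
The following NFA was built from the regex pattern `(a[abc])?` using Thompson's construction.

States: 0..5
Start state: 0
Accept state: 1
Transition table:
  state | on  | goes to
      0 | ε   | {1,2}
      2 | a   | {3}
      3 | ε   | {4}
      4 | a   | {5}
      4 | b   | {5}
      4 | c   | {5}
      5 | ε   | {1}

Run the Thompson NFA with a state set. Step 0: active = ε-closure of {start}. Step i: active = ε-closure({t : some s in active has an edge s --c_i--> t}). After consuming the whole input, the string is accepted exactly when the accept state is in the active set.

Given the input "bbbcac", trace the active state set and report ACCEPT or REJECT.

S₀ = ε-closure({0}) = {0,1,2}
'b' @ 1: {}  — no active states
rest 'bbcac' ignored (set empty)
after full input: {}  (accept=1 not in)

Answer: REJECT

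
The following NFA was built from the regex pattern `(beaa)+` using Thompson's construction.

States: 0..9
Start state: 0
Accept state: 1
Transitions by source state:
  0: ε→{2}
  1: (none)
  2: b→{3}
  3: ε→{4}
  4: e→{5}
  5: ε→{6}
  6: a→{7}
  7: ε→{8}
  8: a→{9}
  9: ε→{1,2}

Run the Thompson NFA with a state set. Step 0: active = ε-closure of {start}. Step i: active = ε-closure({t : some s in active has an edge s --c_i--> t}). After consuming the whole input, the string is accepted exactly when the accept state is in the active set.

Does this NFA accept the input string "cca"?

Answer: REJECT

Steps:
initial (ε-close {0}): {0,2}
'c' @ 1: {}  — no active states
rest 'ca' ignored (set empty)
after full input: {}  (accept=1 not in)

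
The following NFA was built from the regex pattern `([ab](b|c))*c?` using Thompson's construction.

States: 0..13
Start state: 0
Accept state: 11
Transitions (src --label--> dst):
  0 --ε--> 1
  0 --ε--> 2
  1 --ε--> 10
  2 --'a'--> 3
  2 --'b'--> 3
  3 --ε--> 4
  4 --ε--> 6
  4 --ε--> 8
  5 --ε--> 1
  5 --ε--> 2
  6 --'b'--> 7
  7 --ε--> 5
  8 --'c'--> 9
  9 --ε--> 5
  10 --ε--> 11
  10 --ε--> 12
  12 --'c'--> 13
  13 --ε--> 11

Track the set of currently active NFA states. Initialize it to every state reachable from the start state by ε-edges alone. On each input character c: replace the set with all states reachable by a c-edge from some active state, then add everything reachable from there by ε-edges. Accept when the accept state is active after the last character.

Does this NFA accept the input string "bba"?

Answer: REJECT

Derivation:
initial (ε-close {0}): {0,1,2,10,11,12}
'b' @ 1: {3,4,6,8}
'b' @ 2: {1,2,5,7,10,11,12}  [accepting]
'a' @ 3: {3,4,6,8}
end set {3,4,6,8} — state 11 not in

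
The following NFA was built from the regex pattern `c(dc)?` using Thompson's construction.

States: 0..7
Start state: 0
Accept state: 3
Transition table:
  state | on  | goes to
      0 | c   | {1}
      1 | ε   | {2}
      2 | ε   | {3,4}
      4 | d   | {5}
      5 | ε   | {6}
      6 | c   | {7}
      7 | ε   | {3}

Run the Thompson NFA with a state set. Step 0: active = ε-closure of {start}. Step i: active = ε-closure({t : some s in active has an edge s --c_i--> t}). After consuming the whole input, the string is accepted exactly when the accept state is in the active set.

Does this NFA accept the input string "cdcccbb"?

start: ε-closure({0}) = {0}
'c' @ 1: {1,2,3,4}  [accepting]
'd' @ 2: {5,6}
'c' @ 3: {3,7}  [accepting]
'c' @ 4: {}  — state set empty
rest 'cbb' ignored (set empty)
end set {} — state 3 not in

Answer: REJECT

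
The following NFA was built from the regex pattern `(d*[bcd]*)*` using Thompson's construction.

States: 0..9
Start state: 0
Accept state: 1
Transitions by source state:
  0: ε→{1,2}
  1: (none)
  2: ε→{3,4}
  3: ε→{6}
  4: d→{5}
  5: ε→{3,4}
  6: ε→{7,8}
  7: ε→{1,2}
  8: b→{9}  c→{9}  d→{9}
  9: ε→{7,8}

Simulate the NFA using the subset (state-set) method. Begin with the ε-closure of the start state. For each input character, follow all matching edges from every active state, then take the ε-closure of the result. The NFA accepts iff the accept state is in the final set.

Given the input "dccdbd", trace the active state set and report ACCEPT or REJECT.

start: ε-closure({0}) = {0,1,2,3,4,6,7,8}
'd' @ 1: {1,2,3,4,5,6,7,8,9}  ✓accept
'c' @ 2: {1,2,3,4,6,7,8,9}  ✓accept
'c' @ 3: {1,2,3,4,6,7,8,9}  ✓accept
'd' @ 4: {1,2,3,4,5,6,7,8,9}  ✓accept
'b' @ 5: {1,2,3,4,6,7,8,9}  ✓accept
'd' @ 6: {1,2,3,4,5,6,7,8,9}  ✓accept
end set {1,2,3,4,5,6,7,8,9} — state 1 in

Answer: ACCEPT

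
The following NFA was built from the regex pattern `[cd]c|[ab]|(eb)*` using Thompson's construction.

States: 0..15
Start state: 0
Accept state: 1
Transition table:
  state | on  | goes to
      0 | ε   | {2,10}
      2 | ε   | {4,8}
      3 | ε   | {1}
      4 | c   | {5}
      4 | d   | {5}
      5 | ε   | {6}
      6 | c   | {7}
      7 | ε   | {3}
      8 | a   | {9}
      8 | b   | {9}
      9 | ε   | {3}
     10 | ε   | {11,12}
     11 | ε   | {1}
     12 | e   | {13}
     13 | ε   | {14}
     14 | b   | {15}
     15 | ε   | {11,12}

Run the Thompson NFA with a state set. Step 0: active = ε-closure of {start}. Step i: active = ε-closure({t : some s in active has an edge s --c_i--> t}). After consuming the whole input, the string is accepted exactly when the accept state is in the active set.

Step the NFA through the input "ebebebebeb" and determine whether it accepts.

initial (ε-close {0}): {0,1,2,4,8,10,11,12}
'e' @ 1: {13,14}
'b' @ 2: {1,11,12,15}  [accepting]
'e' @ 3: {13,14}
'b' @ 4: {1,11,12,15}  [accepting]
'e' @ 5: {13,14}
'b' @ 6: {1,11,12,15}  [accepting]
'e' @ 7: {13,14}
'b' @ 8: {1,11,12,15}  [accepting]
'e' @ 9: {13,14}
'b' @ 10: {1,11,12,15}  [accepting]
final: {1,11,12,15}; accept 1 in set

Answer: ACCEPT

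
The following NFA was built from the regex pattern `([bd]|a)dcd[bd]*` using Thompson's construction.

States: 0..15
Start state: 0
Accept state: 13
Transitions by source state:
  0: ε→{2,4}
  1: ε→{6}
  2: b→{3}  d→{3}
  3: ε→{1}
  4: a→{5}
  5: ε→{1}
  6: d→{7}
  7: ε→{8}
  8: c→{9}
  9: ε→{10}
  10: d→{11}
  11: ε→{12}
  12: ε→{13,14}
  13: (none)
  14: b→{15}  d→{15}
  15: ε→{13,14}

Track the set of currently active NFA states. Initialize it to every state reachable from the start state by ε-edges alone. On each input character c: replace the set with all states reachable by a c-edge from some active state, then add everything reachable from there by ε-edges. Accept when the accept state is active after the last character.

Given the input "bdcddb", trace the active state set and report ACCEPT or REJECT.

S₀ = ε-closure({0}) = {0,2,4}
'b' @ 1: {1,3,6}
'd' @ 2: {7,8}
'c' @ 3: {9,10}
'd' @ 4: {11,12,13,14}  [accepting]
'd' @ 5: {13,14,15}  [accepting]
'b' @ 6: {13,14,15}  [accepting]
end set {13,14,15} — state 13 in

Answer: ACCEPT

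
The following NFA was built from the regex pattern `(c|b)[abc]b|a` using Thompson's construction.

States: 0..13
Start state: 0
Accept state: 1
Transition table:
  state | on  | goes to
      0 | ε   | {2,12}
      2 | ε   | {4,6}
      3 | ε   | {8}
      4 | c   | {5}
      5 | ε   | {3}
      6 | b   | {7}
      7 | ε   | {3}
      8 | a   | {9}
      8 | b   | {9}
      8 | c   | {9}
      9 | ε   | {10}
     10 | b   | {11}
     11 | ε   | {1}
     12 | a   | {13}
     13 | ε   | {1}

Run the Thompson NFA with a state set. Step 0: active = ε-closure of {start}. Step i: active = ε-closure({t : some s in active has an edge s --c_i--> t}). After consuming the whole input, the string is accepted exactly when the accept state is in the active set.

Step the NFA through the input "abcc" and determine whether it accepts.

start: ε-closure({0}) = {0,2,4,6,12}
'a' @ 1: {1,13}  ✓accept
'b' @ 2: {}  — dead — no transitions
rest 'cc' ignored (set empty)
end set {} — state 1 not in

Answer: REJECT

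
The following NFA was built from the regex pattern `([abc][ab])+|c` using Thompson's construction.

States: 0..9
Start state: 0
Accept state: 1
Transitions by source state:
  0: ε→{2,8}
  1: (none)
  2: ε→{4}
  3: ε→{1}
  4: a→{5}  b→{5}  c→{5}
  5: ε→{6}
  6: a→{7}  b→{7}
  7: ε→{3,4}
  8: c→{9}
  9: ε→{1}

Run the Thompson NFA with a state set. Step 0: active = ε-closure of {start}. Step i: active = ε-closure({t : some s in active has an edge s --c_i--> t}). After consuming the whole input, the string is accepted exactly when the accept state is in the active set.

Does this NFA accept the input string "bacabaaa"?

initial (ε-close {0}): {0,2,4,8}
'b' @ 1: {5,6}
'a' @ 2: {1,3,4,7}  ✓accept
'c' @ 3: {5,6}
'a' @ 4: {1,3,4,7}  ✓accept
'b' @ 5: {5,6}
'a' @ 6: {1,3,4,7}  ✓accept
'a' @ 7: {5,6}
'a' @ 8: {1,3,4,7}  ✓accept
final: {1,3,4,7}; accept 1 in set

Answer: ACCEPT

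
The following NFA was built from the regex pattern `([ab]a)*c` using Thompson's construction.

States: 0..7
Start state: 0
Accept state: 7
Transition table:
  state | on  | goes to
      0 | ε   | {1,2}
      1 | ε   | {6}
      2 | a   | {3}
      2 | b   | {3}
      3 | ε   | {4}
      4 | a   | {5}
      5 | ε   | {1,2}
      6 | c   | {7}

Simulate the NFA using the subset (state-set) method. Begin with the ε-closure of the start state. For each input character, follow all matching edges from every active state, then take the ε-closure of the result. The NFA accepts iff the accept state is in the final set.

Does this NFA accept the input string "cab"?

Answer: REJECT

Derivation:
start: ε-closure({0}) = {0,1,2,6}
'c' @ 1: {7}  ✓accept
'a' @ 2: {}  — no active states
rest 'b' ignored (set empty)
final: {}; accept 7 not in set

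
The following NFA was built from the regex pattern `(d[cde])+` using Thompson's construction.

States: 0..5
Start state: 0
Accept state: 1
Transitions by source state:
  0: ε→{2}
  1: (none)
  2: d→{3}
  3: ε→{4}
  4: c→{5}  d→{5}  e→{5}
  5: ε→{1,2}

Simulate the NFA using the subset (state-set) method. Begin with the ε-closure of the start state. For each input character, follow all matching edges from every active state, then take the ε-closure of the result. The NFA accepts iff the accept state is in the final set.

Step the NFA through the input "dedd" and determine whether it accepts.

Answer: ACCEPT

Trace:
S₀ = ε-closure({0}) = {0,2}
'd' @ 1: {3,4}
'e' @ 2: {1,2,5}  [accepting]
'd' @ 3: {3,4}
'd' @ 4: {1,2,5}  [accepting]
after full input: {1,2,5}  (accept=1 in)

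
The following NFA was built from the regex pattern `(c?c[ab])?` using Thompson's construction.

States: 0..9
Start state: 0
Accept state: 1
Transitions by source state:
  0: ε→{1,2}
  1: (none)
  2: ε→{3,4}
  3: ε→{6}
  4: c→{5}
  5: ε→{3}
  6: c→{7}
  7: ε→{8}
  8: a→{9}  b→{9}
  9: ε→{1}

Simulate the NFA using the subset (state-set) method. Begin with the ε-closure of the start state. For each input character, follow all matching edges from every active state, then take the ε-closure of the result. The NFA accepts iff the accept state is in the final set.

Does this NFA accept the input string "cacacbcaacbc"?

Answer: REJECT

Derivation:
S₀ = ε-closure({0}) = {0,1,2,3,4,6}
'c' @ 1: {3,5,6,7,8}
'a' @ 2: {1,9}  (accept∈set)
'c' @ 3: {}  — no active states
rest 'acbcaacbc' ignored (set empty)
end set {} — state 1 not in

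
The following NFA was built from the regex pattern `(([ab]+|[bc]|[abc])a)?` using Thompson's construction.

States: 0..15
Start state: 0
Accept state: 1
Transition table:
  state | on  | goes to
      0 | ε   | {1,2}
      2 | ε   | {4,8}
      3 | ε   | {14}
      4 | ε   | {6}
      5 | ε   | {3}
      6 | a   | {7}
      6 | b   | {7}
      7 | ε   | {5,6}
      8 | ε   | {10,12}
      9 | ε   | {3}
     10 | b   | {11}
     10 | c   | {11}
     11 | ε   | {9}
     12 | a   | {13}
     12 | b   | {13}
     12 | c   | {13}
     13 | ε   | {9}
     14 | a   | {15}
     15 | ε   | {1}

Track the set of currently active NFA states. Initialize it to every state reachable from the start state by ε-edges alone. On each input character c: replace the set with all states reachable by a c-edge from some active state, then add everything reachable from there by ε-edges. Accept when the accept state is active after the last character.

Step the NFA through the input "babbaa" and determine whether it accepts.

S₀ = ε-closure({0}) = {0,1,2,4,6,8,10,12}
'b' @ 1: {3,5,6,7,9,11,13,14}
'a' @ 2: {1,3,5,6,7,14,15}  [accepting]
'b' @ 3: {3,5,6,7,14}
'b' @ 4: {3,5,6,7,14}
'a' @ 5: {1,3,5,6,7,14,15}  [accepting]
'a' @ 6: {1,3,5,6,7,14,15}  [accepting]
after full input: {1,3,5,6,7,14,15}  (accept=1 in)

Answer: ACCEPT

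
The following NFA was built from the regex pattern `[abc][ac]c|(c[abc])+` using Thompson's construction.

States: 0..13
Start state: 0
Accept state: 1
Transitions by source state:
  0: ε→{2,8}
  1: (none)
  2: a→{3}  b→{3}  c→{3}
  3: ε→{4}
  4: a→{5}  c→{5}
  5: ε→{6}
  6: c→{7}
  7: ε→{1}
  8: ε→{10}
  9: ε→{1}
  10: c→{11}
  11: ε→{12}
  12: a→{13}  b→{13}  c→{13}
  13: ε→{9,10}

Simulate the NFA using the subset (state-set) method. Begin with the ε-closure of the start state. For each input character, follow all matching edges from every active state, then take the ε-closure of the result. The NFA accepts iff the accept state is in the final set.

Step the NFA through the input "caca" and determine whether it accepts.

Answer: ACCEPT

Steps:
initial (ε-close {0}): {0,2,8,10}
'c' @ 1: {3,4,11,12}
'a' @ 2: {1,5,6,9,10,13}  (accept∈set)
'c' @ 3: {1,7,11,12}  (accept∈set)
'a' @ 4: {1,9,10,13}  (accept∈set)
final: {1,9,10,13}; accept 1 in set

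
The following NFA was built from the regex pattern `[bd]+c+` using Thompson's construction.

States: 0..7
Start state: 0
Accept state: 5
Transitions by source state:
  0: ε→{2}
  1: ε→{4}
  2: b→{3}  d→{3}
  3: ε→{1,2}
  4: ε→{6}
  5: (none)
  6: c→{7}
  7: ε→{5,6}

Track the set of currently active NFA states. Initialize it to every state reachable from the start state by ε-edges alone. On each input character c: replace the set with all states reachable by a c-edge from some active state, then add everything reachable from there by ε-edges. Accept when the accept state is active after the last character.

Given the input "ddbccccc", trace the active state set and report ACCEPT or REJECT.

start: ε-closure({0}) = {0,2}
'd' @ 1: {1,2,3,4,6}
'd' @ 2: {1,2,3,4,6}
'b' @ 3: {1,2,3,4,6}
'c' @ 4: {5,6,7}  (accept∈set)
'c' @ 5: {5,6,7}  (accept∈set)
'c' @ 6: {5,6,7}  (accept∈set)
'c' @ 7: {5,6,7}  (accept∈set)
'c' @ 8: {5,6,7}  (accept∈set)
after full input: {5,6,7}  (accept=5 in)

Answer: ACCEPT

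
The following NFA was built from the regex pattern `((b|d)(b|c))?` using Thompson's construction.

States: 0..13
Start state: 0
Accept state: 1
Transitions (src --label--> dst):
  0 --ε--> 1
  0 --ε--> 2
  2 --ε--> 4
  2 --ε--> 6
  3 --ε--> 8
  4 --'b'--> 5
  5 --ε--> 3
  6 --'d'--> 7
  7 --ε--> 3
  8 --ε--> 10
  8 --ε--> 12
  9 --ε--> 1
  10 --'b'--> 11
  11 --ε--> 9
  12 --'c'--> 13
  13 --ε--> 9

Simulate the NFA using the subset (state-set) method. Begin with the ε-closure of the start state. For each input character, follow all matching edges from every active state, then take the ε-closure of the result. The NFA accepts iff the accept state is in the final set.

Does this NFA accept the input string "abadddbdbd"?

Answer: REJECT

Steps:
initial (ε-close {0}): {0,1,2,4,6}
'a' @ 1: {}  — dead — no transitions
rest 'badddbdbd' ignored (set empty)
end set {} — state 1 not in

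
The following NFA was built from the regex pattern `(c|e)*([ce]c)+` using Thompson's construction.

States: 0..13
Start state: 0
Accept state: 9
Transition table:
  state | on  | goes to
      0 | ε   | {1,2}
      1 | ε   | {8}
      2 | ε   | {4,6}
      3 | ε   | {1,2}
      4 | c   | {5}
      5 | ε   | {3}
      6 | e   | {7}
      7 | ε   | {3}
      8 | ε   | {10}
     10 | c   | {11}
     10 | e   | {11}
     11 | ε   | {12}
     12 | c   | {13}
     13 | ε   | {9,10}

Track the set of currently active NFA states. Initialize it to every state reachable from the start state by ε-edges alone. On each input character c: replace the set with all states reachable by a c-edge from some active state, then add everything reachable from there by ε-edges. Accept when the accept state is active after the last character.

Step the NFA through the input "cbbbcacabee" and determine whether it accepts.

Answer: REJECT

Trace:
start: ε-closure({0}) = {0,1,2,4,6,8,10}
'c' @ 1: {1,2,3,4,5,6,8,10,11,12}
'b' @ 2: {}  — no active states
rest 'bbcacabee' ignored (set empty)
after full input: {}  (accept=9 not in)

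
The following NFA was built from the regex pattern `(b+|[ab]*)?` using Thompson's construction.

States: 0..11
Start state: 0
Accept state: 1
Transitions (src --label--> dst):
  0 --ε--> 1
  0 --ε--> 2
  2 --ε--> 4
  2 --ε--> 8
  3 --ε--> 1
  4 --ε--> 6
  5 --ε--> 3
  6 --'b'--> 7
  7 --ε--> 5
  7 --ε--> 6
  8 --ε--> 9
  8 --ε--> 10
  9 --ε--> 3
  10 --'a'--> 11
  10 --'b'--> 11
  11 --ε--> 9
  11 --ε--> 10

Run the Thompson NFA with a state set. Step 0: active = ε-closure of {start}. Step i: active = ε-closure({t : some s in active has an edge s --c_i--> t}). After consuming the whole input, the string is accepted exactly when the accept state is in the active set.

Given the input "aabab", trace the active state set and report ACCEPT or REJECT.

Answer: ACCEPT

Steps:
initial (ε-close {0}): {0,1,2,3,4,6,8,9,10}
'a' @ 1: {1,3,9,10,11}  (accept∈set)
'a' @ 2: {1,3,9,10,11}  (accept∈set)
'b' @ 3: {1,3,9,10,11}  (accept∈set)
'a' @ 4: {1,3,9,10,11}  (accept∈set)
'b' @ 5: {1,3,9,10,11}  (accept∈set)
final: {1,3,9,10,11}; accept 1 in set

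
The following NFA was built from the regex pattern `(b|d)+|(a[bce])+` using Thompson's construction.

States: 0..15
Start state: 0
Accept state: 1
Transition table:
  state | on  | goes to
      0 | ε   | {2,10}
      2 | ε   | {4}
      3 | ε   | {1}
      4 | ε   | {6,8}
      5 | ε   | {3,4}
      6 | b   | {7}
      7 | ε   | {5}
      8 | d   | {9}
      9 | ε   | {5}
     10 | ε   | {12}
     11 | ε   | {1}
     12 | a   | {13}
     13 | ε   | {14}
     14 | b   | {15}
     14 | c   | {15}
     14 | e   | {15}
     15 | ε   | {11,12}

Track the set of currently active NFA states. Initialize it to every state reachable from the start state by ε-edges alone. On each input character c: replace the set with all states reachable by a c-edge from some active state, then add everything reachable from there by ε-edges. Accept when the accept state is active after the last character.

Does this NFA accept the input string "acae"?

Answer: ACCEPT

Steps:
start: ε-closure({0}) = {0,2,4,6,8,10,12}
'a' @ 1: {13,14}
'c' @ 2: {1,11,12,15}  (accept∈set)
'a' @ 3: {13,14}
'e' @ 4: {1,11,12,15}  (accept∈set)
final: {1,11,12,15}; accept 1 in set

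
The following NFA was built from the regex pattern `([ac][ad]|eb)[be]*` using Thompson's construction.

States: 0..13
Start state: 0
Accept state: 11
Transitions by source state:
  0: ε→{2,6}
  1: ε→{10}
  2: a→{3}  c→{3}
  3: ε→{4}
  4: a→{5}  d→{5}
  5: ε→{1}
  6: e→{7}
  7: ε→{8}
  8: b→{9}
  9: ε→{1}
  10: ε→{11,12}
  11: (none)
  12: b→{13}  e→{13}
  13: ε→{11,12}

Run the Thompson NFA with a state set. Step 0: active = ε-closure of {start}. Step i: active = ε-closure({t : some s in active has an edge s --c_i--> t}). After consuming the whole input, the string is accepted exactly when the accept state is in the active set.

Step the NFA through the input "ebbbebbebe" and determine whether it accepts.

Answer: ACCEPT

Trace:
S₀ = ε-closure({0}) = {0,2,6}
'e' @ 1: {7,8}
'b' @ 2: {1,9,10,11,12}  ✓accept
'b' @ 3: {11,12,13}  ✓accept
'b' @ 4: {11,12,13}  ✓accept
'e' @ 5: {11,12,13}  ✓accept
'b' @ 6: {11,12,13}  ✓accept
'b' @ 7: {11,12,13}  ✓accept
'e' @ 8: {11,12,13}  ✓accept
'b' @ 9: {11,12,13}  ✓accept
'e' @ 10: {11,12,13}  ✓accept
end set {11,12,13} — state 11 in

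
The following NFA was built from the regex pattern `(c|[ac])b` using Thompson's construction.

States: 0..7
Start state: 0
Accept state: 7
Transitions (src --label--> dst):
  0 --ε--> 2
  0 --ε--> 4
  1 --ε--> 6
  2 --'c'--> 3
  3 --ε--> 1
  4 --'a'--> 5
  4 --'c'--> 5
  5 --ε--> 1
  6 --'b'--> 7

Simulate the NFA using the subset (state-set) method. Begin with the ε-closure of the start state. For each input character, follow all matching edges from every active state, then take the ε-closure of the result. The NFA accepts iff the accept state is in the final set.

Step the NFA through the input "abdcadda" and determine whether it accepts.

Answer: REJECT

Derivation:
S₀ = ε-closure({0}) = {0,2,4}
'a' @ 1: {1,5,6}
'b' @ 2: {7}  (accept∈set)
'd' @ 3: {}  — no active states
rest 'cadda' ignored (set empty)
end set {} — state 7 not in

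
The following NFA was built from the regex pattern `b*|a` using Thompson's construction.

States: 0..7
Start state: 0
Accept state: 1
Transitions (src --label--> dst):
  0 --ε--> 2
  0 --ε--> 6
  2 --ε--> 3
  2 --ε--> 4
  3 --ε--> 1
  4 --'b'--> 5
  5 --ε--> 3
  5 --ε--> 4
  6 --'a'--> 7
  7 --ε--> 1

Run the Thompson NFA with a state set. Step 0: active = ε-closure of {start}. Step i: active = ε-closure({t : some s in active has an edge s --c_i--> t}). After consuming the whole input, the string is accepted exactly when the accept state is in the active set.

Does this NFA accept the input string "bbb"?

initial (ε-close {0}): {0,1,2,3,4,6}
'b' @ 1: {1,3,4,5}  [accepting]
'b' @ 2: {1,3,4,5}  [accepting]
'b' @ 3: {1,3,4,5}  [accepting]
final: {1,3,4,5}; accept 1 in set

Answer: ACCEPT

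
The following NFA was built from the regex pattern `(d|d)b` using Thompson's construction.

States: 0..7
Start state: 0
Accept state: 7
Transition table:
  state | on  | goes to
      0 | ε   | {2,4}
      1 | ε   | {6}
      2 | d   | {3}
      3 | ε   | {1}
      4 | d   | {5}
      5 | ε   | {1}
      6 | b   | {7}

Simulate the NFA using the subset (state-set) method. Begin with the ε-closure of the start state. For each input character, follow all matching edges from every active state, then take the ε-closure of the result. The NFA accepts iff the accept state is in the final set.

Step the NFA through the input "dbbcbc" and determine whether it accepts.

S₀ = ε-closure({0}) = {0,2,4}
'd' @ 1: {1,3,5,6}
'b' @ 2: {7}  ✓accept
'b' @ 3: {}  — dead — no transitions
rest 'cbc' ignored (set empty)
after full input: {}  (accept=7 not in)

Answer: REJECT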